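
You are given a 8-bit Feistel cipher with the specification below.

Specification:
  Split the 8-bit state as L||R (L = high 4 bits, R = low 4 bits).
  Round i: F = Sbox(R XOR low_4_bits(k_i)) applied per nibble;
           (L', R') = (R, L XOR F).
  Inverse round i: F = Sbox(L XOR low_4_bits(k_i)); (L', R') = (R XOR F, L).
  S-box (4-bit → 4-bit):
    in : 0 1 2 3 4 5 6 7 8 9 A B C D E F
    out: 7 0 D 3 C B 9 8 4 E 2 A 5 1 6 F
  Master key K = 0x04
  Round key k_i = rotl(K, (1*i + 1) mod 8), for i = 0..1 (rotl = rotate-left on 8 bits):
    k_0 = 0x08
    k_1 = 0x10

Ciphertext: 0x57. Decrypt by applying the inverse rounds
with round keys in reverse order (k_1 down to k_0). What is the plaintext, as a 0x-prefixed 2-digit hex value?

0x9C

s_0 = ciphertext = 0x57
s_1 = InvRound(s_0, k_1) = 0xC5
s_2 = InvRound(s_1, k_0) = 0x9C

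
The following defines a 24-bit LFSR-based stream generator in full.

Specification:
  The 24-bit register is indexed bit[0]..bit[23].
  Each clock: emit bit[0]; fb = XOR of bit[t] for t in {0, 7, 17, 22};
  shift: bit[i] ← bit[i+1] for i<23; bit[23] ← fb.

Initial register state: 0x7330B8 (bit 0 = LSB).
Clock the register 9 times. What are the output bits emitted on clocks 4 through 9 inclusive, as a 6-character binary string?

reg_0 = 0x7330B8
clock 1: out=0, reg = 0xB9985C
clock 2: out=0, reg = 0x5CCC2E
clock 3: out=0, reg = 0xAE6617
clock 4: out=1, reg = 0x57330B
clock 5: out=1, reg = 0xAB9985
clock 6: out=1, reg = 0xD5CCC2
clock 7: out=0, reg = 0x6AE661
clock 8: out=1, reg = 0xB57330
clock 9: out=0, reg = 0x5AB998

111010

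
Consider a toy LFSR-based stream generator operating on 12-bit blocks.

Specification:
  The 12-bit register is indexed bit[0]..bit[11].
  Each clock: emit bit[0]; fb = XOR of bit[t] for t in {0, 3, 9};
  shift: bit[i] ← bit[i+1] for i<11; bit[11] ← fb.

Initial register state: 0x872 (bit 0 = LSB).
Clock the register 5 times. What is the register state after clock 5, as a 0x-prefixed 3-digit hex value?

0xC43

reg_0 = 0x872
clock 1: out=0, reg = 0x439
clock 2: out=1, reg = 0x21C
clock 3: out=0, reg = 0x10E
clock 4: out=0, reg = 0x887
clock 5: out=1, reg = 0xC43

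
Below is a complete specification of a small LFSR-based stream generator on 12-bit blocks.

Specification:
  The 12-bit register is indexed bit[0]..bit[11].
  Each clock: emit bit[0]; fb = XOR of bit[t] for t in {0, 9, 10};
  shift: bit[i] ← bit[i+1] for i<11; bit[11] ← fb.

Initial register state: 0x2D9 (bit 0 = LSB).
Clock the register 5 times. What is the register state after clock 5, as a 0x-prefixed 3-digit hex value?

reg_0 = 0x2D9
clock 1: out=1, reg = 0x16C
clock 2: out=0, reg = 0x0B6
clock 3: out=0, reg = 0x05B
clock 4: out=1, reg = 0x82D
clock 5: out=1, reg = 0xC16

0xC16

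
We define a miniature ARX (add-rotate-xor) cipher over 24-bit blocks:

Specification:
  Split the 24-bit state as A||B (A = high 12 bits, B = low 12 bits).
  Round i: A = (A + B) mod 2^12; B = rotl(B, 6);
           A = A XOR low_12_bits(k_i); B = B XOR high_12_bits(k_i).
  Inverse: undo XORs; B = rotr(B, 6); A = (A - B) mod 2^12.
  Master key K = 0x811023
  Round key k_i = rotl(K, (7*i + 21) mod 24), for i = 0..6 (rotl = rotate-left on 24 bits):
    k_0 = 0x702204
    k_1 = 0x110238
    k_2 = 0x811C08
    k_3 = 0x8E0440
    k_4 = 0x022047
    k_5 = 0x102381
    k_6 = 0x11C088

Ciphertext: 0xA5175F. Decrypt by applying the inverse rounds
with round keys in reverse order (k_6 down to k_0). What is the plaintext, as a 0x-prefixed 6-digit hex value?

s_0 = ciphertext = 0xA5175F
s_1 = InvRound(s_0, k_6) = 0xA000D9
s_2 = InvRound(s_1, k_5) = 0x2BA6C7
s_3 = InvRound(s_2, k_4) = 0x9A295B
s_4 = InvRound(s_3, k_3) = 0xF1CEC6
s_5 = InvRound(s_4, k_2) = 0xD395DB
s_6 = InvRound(s_5, k_1) = 0xC2E2D3
s_7 = InvRound(s_6, k_0) = 0x9D3457

0x9D3457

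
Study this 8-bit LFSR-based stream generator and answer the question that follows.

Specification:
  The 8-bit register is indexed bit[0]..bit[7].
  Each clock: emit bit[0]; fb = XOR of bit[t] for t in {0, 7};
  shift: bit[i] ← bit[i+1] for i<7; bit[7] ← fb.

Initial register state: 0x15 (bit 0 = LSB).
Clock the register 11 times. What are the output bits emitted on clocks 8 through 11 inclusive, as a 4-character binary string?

reg_0 = 0x15
clock 1: out=1, reg = 0x8A
clock 2: out=0, reg = 0xC5
clock 3: out=1, reg = 0x62
clock 4: out=0, reg = 0x31
clock 5: out=1, reg = 0x98
clock 6: out=0, reg = 0xCC
clock 7: out=0, reg = 0xE6
clock 8: out=0, reg = 0xF3
clock 9: out=1, reg = 0x79
clock 10: out=1, reg = 0xBC
clock 11: out=0, reg = 0xDE

0110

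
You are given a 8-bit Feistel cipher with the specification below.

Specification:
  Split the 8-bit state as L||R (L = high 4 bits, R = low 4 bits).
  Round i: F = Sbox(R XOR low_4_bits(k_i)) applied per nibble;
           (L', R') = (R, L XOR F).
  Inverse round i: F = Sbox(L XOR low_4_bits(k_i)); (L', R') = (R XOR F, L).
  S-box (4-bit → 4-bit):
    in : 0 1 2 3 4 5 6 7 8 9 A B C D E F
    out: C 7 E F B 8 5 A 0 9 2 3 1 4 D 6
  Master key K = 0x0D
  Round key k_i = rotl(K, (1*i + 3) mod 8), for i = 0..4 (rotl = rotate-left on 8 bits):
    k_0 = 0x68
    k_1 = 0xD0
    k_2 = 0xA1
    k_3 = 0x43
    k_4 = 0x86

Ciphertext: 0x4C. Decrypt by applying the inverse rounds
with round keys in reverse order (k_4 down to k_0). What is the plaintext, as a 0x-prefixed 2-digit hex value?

s_0 = ciphertext = 0x4C
s_1 = InvRound(s_0, k_4) = 0x24
s_2 = InvRound(s_1, k_3) = 0x32
s_3 = InvRound(s_2, k_2) = 0xC3
s_4 = InvRound(s_3, k_1) = 0x2C
s_5 = InvRound(s_4, k_0) = 0xE2

0xE2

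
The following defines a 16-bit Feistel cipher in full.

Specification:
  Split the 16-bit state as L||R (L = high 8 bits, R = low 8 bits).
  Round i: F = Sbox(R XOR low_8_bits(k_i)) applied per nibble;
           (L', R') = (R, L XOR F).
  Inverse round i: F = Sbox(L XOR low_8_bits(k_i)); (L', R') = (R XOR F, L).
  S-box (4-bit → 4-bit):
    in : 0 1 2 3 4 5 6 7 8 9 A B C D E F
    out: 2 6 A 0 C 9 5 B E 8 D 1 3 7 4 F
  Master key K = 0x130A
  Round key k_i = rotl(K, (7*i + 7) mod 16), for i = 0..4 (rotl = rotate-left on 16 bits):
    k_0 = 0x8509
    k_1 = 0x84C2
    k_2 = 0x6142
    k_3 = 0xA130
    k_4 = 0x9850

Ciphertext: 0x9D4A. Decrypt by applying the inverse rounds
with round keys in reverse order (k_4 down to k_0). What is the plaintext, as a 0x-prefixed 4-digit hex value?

0xBA2C

s_0 = ciphertext = 0x9D4A
s_1 = InvRound(s_0, k_4) = 0x7D9D
s_2 = InvRound(s_1, k_3) = 0x5A7D
s_3 = InvRound(s_2, k_2) = 0x135A
s_4 = InvRound(s_3, k_1) = 0x2C13
s_5 = InvRound(s_4, k_0) = 0xBA2C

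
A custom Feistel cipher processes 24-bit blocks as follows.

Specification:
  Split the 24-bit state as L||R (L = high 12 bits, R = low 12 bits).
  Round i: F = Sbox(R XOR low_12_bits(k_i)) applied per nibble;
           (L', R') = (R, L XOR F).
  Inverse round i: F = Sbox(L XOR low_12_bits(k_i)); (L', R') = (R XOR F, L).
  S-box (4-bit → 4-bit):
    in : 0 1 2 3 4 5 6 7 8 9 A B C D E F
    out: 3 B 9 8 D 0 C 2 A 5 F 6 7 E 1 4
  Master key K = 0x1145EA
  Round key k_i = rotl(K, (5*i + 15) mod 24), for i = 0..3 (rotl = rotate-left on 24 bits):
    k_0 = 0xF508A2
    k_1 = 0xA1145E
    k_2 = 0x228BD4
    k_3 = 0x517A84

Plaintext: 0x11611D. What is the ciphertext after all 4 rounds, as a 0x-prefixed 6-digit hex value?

s_0 = plaintext = 0x11611D
s_1 = Round(s_0, k_0) = 0x11D472
s_2 = Round(s_1, k_1) = 0x47228A
s_3 = Round(s_2, k_2) = 0x28A173
s_4 = Round(s_3, k_3) = 0x1734C8

0x1734C8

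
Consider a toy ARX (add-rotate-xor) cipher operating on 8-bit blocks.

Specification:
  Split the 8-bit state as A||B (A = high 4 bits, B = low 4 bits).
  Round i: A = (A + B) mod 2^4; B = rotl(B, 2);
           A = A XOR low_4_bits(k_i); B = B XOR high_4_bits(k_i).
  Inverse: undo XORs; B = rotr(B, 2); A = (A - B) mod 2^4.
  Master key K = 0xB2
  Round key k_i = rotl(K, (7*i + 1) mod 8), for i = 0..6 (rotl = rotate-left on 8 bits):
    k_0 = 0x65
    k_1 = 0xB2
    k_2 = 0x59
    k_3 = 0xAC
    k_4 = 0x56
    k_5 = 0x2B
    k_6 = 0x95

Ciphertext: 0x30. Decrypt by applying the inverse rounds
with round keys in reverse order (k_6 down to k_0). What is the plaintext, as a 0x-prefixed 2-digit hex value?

0x2C

s_0 = ciphertext = 0x30
s_1 = InvRound(s_0, k_6) = 0x06
s_2 = InvRound(s_1, k_5) = 0xA1
s_3 = InvRound(s_2, k_4) = 0xB1
s_4 = InvRound(s_3, k_3) = 0x9E
s_5 = InvRound(s_4, k_2) = 0x2E
s_6 = InvRound(s_5, k_1) = 0xB5
s_7 = InvRound(s_6, k_0) = 0x2C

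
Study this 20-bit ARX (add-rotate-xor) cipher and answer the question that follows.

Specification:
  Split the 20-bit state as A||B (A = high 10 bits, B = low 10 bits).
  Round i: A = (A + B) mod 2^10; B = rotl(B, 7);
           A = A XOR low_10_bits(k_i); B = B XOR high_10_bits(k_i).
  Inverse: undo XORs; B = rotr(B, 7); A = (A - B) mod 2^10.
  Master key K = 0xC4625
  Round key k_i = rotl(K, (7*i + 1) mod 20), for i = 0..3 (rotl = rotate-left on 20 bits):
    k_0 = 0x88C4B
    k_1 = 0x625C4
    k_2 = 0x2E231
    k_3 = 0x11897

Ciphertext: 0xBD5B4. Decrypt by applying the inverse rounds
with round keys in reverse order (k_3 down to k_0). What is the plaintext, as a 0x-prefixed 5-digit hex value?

0xC3CD1

s_0 = ciphertext = 0xBD5B4
s_1 = InvRound(s_0, k_3) = 0xB3F93
s_2 = InvRound(s_1, k_2) = 0xE815E
s_3 = InvRound(s_2, k_1) = 0xEAEB9
s_4 = InvRound(s_3, k_0) = 0xC3CD1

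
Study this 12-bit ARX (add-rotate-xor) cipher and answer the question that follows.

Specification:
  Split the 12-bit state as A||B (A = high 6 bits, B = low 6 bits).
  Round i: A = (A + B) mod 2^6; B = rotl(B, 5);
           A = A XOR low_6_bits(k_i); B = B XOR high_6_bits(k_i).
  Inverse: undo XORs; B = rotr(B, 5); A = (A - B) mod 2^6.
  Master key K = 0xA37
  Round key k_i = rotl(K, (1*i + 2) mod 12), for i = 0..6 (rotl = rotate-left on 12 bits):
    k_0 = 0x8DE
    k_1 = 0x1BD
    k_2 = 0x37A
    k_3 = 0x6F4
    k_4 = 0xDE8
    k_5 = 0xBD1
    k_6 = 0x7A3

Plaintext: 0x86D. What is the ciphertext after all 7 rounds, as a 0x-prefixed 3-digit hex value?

0xF22

s_0 = plaintext = 0x86D
s_1 = Round(s_0, k_0) = 0x415
s_2 = Round(s_1, k_1) = 0x62C
s_3 = Round(s_2, k_2) = 0xF9B
s_4 = Round(s_3, k_3) = 0xB76
s_5 = Round(s_4, k_4) = 0x2EC
s_6 = Round(s_5, k_5) = 0x9B9
s_7 = Round(s_6, k_6) = 0xF22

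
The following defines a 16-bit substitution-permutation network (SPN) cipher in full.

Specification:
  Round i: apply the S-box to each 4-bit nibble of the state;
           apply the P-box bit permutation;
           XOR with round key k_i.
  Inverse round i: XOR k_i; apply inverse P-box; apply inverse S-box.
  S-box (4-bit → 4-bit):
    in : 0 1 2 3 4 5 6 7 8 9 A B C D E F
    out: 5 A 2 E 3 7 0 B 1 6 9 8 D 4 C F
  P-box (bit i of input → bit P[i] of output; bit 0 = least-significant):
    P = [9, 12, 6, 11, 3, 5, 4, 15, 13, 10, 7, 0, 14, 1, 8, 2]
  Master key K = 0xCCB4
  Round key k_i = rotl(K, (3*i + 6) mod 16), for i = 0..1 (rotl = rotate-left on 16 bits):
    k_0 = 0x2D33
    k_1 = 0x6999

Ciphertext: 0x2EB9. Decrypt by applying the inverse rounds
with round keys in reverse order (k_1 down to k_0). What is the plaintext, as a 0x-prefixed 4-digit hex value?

0x970A

s_0 = ciphertext = 0x2EB9
s_1 = InvRound(s_0, k_1) = 0x0228
s_2 = InvRound(s_1, k_0) = 0x970A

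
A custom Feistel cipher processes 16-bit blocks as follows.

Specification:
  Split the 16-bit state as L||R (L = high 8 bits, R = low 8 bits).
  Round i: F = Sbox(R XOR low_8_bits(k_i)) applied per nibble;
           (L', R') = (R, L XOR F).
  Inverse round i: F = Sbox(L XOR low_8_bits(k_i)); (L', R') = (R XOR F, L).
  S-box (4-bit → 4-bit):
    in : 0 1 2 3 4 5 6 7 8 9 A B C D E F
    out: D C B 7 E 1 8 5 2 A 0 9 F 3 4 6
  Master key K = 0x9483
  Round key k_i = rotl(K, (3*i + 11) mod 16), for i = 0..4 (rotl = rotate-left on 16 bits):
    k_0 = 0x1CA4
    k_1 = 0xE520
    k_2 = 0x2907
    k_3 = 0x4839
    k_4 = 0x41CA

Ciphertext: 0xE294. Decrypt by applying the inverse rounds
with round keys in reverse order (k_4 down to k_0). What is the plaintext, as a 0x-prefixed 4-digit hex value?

s_0 = ciphertext = 0xE294
s_1 = InvRound(s_0, k_4) = 0x26E2
s_2 = InvRound(s_1, k_3) = 0x2426
s_3 = InvRound(s_2, k_2) = 0x9124
s_4 = InvRound(s_3, k_1) = 0xB891
s_5 = InvRound(s_4, k_0) = 0x5EB8

0x5EB8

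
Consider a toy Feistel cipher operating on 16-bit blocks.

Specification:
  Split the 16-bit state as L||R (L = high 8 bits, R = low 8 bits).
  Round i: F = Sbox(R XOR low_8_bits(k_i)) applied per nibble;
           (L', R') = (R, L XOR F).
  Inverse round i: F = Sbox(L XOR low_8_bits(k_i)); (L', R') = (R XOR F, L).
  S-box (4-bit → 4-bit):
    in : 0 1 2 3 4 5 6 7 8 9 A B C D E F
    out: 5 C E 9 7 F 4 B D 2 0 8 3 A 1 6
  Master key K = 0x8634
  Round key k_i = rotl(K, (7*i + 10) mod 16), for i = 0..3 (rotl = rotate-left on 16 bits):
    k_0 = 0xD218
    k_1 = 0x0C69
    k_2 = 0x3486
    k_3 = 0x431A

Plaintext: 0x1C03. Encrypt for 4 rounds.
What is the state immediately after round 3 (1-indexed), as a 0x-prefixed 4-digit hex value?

0x8982

s_0 = plaintext = 0x1C03
s_1 = Round(s_0, k_0) = 0x03D4
s_2 = Round(s_1, k_1) = 0xD489
s_3 = Round(s_2, k_2) = 0x8982
s_4 = Round(s_3, k_3) = 0x82A4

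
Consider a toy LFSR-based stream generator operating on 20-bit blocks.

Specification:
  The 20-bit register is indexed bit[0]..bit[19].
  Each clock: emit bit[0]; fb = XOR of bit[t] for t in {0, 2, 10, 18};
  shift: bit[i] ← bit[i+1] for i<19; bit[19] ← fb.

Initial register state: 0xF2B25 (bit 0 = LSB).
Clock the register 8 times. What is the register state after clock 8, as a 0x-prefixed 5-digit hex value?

reg_0 = 0xF2B25
clock 1: out=1, reg = 0xF9592
clock 2: out=0, reg = 0x7CAC9
clock 3: out=1, reg = 0x3E564
clock 4: out=0, reg = 0x1F2B2
clock 5: out=0, reg = 0x0F959
clock 6: out=1, reg = 0x87CAC
clock 7: out=0, reg = 0x43E56
clock 8: out=0, reg = 0xA1F2B

0xA1F2B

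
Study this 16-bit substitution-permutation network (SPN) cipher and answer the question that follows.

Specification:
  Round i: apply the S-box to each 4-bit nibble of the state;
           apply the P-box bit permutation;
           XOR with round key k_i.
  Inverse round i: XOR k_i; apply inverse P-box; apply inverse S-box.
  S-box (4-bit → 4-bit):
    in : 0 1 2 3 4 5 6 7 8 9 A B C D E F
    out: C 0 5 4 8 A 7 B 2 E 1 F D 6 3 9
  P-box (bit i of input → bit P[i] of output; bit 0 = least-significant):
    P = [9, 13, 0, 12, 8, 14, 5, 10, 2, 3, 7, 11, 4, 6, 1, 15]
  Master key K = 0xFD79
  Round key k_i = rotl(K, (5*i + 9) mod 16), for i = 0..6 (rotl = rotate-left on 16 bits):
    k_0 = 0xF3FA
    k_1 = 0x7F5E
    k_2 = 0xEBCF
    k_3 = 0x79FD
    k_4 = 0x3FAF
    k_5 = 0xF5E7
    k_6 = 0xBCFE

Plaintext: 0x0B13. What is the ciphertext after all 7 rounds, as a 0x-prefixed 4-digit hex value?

0x174F

s_0 = plaintext = 0x0B13
s_1 = Round(s_0, k_0) = 0x7B75
s_2 = Round(s_1, k_1) = 0x8282
s_3 = Round(s_2, k_2) = 0xA90A
s_4 = Round(s_3, k_3) = 0x7745
s_5 = Round(s_4, k_4) = 0x83F3
s_6 = Round(s_5, k_5) = 0xF026
s_7 = Round(s_6, k_6) = 0x174F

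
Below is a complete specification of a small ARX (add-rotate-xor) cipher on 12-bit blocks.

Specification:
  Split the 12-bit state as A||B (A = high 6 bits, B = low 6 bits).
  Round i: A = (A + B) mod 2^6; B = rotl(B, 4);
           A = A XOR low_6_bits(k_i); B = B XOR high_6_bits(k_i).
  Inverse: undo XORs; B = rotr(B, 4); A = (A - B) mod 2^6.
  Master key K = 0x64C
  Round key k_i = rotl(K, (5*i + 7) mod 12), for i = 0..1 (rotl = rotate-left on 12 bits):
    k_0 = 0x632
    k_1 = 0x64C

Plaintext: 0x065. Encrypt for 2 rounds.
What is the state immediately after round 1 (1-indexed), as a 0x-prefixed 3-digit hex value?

s_0 = plaintext = 0x065
s_1 = Round(s_0, k_0) = 0x501
s_2 = Round(s_1, k_1) = 0x649

0x501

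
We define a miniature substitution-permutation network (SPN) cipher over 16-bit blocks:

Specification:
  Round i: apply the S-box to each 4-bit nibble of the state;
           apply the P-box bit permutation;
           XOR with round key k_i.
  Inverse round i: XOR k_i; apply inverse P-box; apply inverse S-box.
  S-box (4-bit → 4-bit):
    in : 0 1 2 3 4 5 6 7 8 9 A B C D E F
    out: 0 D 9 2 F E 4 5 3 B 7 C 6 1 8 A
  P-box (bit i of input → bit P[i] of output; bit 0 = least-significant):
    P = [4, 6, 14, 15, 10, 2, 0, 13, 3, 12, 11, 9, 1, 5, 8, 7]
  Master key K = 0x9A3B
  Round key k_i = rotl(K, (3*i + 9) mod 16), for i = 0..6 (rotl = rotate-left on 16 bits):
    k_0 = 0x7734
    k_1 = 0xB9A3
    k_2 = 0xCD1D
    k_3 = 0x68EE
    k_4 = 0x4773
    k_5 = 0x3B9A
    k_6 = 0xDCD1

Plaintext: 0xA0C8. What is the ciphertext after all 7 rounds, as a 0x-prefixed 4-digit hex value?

s_0 = plaintext = 0xA0C8
s_1 = Round(s_0, k_0) = 0x7643
s_2 = Round(s_1, k_1) = 0x94E4
s_3 = Round(s_2, k_2) = 0x37E7
s_4 = Round(s_3, k_3) = 0x00D6
s_5 = Round(s_4, k_4) = 0x0373
s_6 = Round(s_5, k_5) = 0x2FDB
s_7 = Round(s_6, k_6) = 0x0A53

0x0A53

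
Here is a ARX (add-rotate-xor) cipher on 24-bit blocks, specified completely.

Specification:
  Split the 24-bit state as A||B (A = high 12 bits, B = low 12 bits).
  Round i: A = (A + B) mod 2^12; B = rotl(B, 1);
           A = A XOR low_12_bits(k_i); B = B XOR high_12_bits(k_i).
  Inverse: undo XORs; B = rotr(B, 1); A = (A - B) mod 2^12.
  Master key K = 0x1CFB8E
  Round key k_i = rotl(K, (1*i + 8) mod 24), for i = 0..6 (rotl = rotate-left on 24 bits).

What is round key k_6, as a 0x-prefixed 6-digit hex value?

0xE3873E

K = 0x1CFB8E
k_0 = rotl(K, (1*0+8) mod 24) = rotl(K, 8) = 0xFB8E1C
k_1 = rotl(K, (1*1+8) mod 24) = rotl(K, 9) = 0xF71C39
k_2 = rotl(K, (1*2+8) mod 24) = rotl(K, 10) = 0xEE3873
k_3 = rotl(K, (1*3+8) mod 24) = rotl(K, 11) = 0xDC70E7
k_4 = rotl(K, (1*4+8) mod 24) = rotl(K, 12) = 0xB8E1CF
k_5 = rotl(K, (1*5+8) mod 24) = rotl(K, 13) = 0x71C39F
k_6 = rotl(K, (1*6+8) mod 24) = rotl(K, 14) = 0xE3873E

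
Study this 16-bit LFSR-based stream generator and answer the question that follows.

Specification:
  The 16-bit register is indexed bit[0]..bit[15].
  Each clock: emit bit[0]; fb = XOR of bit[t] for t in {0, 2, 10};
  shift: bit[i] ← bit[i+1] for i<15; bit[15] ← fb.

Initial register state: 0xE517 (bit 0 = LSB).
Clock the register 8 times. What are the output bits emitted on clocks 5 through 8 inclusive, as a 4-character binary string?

1000

reg_0 = 0xE517
clock 1: out=1, reg = 0xF28B
clock 2: out=1, reg = 0xF945
clock 3: out=1, reg = 0x7CA2
clock 4: out=0, reg = 0xBE51
clock 5: out=1, reg = 0x5F28
clock 6: out=0, reg = 0xAF94
clock 7: out=0, reg = 0x57CA
clock 8: out=0, reg = 0xABE5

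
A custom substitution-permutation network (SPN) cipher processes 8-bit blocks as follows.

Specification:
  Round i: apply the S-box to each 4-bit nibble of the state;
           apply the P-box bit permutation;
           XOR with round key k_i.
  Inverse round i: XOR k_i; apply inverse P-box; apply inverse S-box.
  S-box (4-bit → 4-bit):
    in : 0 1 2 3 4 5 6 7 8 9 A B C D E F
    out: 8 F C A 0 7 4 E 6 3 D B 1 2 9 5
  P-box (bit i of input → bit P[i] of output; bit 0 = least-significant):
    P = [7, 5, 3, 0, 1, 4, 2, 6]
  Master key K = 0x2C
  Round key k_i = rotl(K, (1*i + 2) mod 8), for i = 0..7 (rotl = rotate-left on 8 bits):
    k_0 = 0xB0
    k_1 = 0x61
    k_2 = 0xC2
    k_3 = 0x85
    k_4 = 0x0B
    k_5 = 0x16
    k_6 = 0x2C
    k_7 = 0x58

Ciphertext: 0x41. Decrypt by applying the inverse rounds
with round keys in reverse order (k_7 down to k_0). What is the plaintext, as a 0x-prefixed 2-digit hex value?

s_0 = ciphertext = 0x41
s_1 = InvRound(s_0, k_7) = 0xD2
s_2 = InvRound(s_1, k_6) = 0x15
s_3 = InvRound(s_2, k_5) = 0xC0
s_4 = InvRound(s_3, k_4) = 0xEA
s_5 = InvRound(s_4, k_3) = 0xA7
s_6 = InvRound(s_5, k_2) = 0x23
s_7 = InvRound(s_6, k_1) = 0xE4
s_8 = InvRound(s_7, k_0) = 0x74

0x74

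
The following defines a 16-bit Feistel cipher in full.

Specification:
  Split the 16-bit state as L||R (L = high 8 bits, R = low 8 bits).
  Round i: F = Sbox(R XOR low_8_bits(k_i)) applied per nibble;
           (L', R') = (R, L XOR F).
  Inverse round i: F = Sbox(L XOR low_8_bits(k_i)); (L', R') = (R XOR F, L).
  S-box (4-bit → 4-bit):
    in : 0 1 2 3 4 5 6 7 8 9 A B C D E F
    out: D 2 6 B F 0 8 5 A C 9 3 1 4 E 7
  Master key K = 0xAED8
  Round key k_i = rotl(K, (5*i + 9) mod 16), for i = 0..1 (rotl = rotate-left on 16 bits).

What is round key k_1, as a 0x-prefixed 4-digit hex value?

0x2BB6

K = 0xAED8
k_0 = rotl(K, (5*0+9) mod 16) = rotl(K, 9) = 0xB15D
k_1 = rotl(K, (5*1+9) mod 16) = rotl(K, 14) = 0x2BB6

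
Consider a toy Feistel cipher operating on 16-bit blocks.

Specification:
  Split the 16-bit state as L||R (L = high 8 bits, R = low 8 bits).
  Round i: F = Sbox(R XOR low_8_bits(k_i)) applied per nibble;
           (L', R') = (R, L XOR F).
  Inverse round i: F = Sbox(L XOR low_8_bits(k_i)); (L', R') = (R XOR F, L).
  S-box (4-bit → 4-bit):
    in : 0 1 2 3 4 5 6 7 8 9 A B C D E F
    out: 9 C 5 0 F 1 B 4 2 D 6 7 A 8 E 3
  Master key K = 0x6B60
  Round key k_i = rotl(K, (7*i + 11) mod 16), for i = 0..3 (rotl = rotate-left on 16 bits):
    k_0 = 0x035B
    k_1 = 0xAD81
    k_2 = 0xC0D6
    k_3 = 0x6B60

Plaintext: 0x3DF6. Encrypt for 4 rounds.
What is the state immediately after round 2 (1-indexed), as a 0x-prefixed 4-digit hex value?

s_0 = plaintext = 0x3DF6
s_1 = Round(s_0, k_0) = 0xF655
s_2 = Round(s_1, k_1) = 0x5579
s_3 = Round(s_2, k_2) = 0x7936
s_4 = Round(s_3, k_3) = 0x3662

0x5579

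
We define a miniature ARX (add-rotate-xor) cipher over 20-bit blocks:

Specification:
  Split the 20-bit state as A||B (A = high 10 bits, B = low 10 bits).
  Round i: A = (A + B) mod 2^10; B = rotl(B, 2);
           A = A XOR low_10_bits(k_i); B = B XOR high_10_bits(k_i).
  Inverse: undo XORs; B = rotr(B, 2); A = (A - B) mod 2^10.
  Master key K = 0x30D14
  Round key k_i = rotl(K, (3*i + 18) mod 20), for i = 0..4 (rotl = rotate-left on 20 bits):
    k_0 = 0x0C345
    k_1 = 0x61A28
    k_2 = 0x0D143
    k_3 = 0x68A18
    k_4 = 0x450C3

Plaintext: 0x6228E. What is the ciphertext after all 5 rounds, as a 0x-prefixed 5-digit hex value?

0x1C3C7

s_0 = plaintext = 0x6228E
s_1 = Round(s_0, k_0) = 0xD4E0A
s_2 = Round(s_1, k_1) = 0xDD5AC
s_3 = Round(s_2, k_2) = 0x18A85
s_4 = Round(s_3, k_3) = 0x3FFB4
s_5 = Round(s_4, k_4) = 0x1C3C7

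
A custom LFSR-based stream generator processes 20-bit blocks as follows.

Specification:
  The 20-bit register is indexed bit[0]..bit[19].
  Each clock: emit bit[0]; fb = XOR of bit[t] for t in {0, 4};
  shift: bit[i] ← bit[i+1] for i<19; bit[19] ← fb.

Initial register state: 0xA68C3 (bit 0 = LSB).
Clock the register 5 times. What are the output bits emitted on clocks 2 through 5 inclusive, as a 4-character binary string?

reg_0 = 0xA68C3
clock 1: out=1, reg = 0xD3461
clock 2: out=1, reg = 0xE9A30
clock 3: out=0, reg = 0xF4D18
clock 4: out=0, reg = 0xFA68C
clock 5: out=0, reg = 0x7D346

1000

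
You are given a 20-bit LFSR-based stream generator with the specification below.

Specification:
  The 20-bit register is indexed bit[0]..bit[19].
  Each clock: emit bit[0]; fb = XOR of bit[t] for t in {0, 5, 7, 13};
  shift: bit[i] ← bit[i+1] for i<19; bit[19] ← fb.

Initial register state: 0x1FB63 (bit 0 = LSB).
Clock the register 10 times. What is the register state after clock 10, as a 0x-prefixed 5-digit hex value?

reg_0 = 0x1FB63
clock 1: out=1, reg = 0x8FDB1
clock 2: out=1, reg = 0x47ED8
clock 3: out=0, reg = 0x23F6C
clock 4: out=0, reg = 0x11FB6
clock 5: out=0, reg = 0x08FDB
clock 6: out=1, reg = 0x047ED
clock 7: out=1, reg = 0x823F6
clock 8: out=0, reg = 0xC11FB
clock 9: out=1, reg = 0xE08FD
clock 10: out=1, reg = 0xF047E

0xF047E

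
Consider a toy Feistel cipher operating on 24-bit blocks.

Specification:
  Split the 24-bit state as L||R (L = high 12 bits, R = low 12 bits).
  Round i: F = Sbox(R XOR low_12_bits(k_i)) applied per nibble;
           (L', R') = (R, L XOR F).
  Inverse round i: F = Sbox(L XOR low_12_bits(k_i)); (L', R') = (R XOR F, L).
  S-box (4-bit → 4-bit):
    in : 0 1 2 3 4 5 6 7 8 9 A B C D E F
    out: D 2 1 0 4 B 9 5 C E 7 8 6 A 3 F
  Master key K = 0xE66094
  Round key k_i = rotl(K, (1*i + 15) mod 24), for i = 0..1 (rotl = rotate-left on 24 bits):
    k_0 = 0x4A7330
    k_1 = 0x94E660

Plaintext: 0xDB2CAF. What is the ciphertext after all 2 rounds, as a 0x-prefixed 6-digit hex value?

0x25D8A5

s_0 = plaintext = 0xDB2CAF
s_1 = Round(s_0, k_0) = 0xCAF25D
s_2 = Round(s_1, k_1) = 0x25D8A5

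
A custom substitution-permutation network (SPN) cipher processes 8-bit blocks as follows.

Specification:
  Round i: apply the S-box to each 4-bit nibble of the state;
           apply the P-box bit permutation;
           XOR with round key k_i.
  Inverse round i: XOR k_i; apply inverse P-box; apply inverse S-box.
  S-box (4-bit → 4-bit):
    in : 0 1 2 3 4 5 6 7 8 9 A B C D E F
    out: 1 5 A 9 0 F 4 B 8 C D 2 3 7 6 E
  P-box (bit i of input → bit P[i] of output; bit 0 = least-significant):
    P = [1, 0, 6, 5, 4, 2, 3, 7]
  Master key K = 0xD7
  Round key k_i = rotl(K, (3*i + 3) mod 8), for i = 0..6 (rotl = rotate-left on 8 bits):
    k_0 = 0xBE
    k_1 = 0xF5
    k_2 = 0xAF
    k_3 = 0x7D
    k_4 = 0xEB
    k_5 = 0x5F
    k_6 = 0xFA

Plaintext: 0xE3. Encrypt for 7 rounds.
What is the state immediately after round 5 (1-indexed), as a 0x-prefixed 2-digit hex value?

s_0 = plaintext = 0xE3
s_1 = Round(s_0, k_0) = 0x90
s_2 = Round(s_1, k_1) = 0x7F
s_3 = Round(s_2, k_2) = 0x5A
s_4 = Round(s_3, k_3) = 0x83
s_5 = Round(s_4, k_4) = 0x49
s_6 = Round(s_5, k_5) = 0x3F
s_7 = Round(s_6, k_6) = 0x0B

0x49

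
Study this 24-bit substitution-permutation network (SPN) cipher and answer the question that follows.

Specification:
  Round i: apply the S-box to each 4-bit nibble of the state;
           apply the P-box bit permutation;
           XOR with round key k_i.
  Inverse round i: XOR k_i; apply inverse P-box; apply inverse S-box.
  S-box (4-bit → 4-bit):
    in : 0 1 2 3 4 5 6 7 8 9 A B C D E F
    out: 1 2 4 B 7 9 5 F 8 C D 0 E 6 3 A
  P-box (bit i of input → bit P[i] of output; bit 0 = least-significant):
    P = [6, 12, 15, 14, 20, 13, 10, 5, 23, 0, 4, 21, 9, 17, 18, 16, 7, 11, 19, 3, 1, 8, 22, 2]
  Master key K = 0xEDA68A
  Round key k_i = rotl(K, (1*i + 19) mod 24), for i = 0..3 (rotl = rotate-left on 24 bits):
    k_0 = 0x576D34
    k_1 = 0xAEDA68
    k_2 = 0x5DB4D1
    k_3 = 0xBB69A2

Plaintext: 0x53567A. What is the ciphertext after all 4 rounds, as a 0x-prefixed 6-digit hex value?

s_0 = plaintext = 0x53567A
s_1 = Round(s_0, k_0) = 0xC683CA
s_2 = Round(s_1, k_1) = 0x473F8D
s_3 = Round(s_2, k_2) = 0x362F7A
s_4 = Round(s_3, k_3) = 0x878C45

0x878C45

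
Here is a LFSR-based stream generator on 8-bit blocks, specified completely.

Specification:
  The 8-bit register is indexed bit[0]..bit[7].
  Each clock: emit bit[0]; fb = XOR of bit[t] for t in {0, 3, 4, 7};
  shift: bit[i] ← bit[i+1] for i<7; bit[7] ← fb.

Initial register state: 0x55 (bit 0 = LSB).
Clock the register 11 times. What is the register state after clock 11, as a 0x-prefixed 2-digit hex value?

reg_0 = 0x55
clock 1: out=1, reg = 0x2A
clock 2: out=0, reg = 0x95
clock 3: out=1, reg = 0xCA
clock 4: out=0, reg = 0x65
clock 5: out=1, reg = 0xB2
clock 6: out=0, reg = 0x59
clock 7: out=1, reg = 0xAC
clock 8: out=0, reg = 0x56
clock 9: out=0, reg = 0xAB
clock 10: out=1, reg = 0xD5
clock 11: out=1, reg = 0xEA

0xEA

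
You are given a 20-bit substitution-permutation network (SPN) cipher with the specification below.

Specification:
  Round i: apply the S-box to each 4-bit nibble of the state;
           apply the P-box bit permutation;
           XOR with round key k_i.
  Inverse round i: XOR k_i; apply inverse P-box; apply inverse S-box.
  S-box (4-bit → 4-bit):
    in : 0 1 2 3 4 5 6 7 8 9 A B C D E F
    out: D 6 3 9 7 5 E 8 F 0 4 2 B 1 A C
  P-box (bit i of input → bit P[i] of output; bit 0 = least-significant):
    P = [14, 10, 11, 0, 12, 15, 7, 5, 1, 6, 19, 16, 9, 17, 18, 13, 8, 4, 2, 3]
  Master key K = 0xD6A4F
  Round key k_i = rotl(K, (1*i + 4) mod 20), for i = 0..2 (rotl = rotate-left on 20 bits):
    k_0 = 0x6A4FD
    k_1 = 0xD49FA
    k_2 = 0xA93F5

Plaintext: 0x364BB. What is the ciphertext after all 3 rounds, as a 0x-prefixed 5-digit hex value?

s_0 = plaintext = 0x364BB
s_1 = Round(s_0, k_0) = 0x801B7
s_2 = Round(s_1, k_1) = 0x1EAA7
s_3 = Round(s_2, k_2) = 0x0B360

0x0B360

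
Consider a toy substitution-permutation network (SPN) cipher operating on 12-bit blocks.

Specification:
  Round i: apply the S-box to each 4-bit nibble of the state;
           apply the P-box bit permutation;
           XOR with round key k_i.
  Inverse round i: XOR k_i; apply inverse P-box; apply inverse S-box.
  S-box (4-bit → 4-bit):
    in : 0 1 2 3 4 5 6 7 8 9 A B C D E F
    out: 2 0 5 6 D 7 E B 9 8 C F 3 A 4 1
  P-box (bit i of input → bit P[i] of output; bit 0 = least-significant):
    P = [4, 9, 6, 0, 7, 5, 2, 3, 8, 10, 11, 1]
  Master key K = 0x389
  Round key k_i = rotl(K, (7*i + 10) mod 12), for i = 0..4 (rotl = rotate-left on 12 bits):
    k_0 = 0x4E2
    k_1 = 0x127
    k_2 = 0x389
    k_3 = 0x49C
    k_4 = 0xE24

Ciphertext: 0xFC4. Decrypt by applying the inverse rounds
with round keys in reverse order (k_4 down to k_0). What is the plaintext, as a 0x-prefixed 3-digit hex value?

s_0 = ciphertext = 0xFC4
s_1 = InvRound(s_0, k_4) = 0xFCE
s_2 = InvRound(s_1, k_3) = 0x415
s_3 = InvRound(s_2, k_2) = 0xC4C
s_4 = InvRound(s_3, k_1) = 0xBDA
s_5 = InvRound(s_4, k_0) = 0x5DC

0x5DC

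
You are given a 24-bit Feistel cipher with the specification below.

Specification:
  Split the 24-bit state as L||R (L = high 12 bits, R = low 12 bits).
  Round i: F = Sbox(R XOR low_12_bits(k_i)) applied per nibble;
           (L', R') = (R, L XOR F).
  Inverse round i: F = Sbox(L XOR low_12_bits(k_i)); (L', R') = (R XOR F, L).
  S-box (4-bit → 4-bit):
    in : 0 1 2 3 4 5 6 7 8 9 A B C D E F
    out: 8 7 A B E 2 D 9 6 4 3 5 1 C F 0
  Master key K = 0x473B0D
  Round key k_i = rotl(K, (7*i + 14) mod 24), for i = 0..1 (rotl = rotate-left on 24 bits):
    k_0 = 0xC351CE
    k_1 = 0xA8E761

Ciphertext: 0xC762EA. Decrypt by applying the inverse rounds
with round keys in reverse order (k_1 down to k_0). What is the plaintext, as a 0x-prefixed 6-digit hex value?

0x15A793

s_0 = ciphertext = 0xC762EA
s_1 = InvRound(s_0, k_1) = 0x793C76
s_2 = InvRound(s_1, k_0) = 0x15A793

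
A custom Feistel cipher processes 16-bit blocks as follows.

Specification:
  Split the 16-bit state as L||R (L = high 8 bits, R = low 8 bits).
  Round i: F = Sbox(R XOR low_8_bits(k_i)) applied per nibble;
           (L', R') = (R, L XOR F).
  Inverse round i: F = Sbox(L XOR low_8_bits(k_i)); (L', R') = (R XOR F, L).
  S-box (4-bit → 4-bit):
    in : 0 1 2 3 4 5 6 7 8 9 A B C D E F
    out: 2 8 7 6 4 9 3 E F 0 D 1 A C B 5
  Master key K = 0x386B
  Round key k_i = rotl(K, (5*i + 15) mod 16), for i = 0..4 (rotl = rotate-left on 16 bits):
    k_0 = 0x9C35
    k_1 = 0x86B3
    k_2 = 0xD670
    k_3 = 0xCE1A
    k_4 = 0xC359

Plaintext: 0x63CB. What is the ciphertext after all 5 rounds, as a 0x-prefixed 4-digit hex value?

0x0FE6

s_0 = plaintext = 0x63CB
s_1 = Round(s_0, k_0) = 0xCB38
s_2 = Round(s_1, k_1) = 0x383A
s_3 = Round(s_2, k_2) = 0x3A75
s_4 = Round(s_3, k_3) = 0x750F
s_5 = Round(s_4, k_4) = 0x0FE6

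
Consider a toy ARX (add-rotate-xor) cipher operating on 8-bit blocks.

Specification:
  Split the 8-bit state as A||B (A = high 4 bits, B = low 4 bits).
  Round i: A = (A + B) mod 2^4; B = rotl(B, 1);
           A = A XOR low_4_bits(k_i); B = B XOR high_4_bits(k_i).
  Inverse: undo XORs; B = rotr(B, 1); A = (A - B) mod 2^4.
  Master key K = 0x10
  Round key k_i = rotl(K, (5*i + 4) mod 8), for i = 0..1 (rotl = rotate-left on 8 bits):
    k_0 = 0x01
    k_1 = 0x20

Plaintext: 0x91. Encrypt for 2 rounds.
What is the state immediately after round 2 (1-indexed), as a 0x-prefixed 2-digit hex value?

0xD6

s_0 = plaintext = 0x91
s_1 = Round(s_0, k_0) = 0xB2
s_2 = Round(s_1, k_1) = 0xD6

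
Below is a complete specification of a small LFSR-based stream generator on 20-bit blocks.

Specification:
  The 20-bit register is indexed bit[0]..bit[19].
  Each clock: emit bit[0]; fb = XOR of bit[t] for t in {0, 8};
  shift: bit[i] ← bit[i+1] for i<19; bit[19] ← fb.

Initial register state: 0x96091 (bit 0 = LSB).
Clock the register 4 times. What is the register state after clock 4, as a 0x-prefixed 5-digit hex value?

0x19609

reg_0 = 0x96091
clock 1: out=1, reg = 0xCB048
clock 2: out=0, reg = 0x65824
clock 3: out=0, reg = 0x32C12
clock 4: out=0, reg = 0x19609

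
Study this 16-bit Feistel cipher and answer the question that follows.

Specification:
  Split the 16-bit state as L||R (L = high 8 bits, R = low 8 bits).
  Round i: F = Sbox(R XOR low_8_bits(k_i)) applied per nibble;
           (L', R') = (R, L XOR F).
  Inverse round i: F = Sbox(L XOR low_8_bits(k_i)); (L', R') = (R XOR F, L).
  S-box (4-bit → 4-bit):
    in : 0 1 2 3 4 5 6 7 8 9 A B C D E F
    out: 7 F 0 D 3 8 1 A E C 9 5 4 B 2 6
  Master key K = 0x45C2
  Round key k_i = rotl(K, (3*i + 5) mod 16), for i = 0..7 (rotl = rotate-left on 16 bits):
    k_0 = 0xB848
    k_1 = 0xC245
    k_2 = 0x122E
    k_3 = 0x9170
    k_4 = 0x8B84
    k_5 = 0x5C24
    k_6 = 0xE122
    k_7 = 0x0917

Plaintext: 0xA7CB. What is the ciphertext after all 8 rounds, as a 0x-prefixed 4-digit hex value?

s_0 = plaintext = 0xA7CB
s_1 = Round(s_0, k_0) = 0xCB4A
s_2 = Round(s_1, k_1) = 0x4ABD
s_3 = Round(s_2, k_2) = 0xBD87
s_4 = Round(s_3, k_3) = 0x87D7
s_5 = Round(s_4, k_4) = 0xD70A
s_6 = Round(s_5, k_5) = 0x0AD5
s_7 = Round(s_6, k_6) = 0xD560
s_8 = Round(s_7, k_7) = 0x607F

0x607F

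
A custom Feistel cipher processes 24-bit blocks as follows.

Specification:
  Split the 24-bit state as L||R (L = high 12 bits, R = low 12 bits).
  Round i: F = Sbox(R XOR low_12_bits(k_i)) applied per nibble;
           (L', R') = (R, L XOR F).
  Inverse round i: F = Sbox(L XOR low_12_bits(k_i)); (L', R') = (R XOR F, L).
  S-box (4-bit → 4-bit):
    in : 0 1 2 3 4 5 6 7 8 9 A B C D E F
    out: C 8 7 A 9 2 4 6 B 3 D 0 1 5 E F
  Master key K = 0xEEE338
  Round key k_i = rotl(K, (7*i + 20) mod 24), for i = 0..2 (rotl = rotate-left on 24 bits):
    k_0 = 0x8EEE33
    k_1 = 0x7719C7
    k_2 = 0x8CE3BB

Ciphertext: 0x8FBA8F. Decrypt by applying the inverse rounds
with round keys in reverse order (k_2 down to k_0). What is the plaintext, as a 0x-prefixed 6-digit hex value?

s_0 = ciphertext = 0x8FBA8F
s_1 = InvRound(s_0, k_2) = 0xA138FB
s_2 = InvRound(s_1, k_1) = 0x2A2A13
s_3 = InvRound(s_2, k_0) = 0xB2B2A2

0xB2B2A2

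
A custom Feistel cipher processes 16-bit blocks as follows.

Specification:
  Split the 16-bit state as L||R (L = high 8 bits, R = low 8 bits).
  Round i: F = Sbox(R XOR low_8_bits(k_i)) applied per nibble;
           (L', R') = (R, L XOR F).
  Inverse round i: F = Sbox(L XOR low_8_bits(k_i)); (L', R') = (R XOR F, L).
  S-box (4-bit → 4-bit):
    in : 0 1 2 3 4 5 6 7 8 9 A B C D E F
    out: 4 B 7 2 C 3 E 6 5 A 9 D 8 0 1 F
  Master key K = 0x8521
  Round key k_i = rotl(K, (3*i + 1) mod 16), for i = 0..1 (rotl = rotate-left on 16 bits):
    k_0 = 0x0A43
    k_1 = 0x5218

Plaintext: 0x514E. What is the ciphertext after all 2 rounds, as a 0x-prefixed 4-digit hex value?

0x1104

s_0 = plaintext = 0x514E
s_1 = Round(s_0, k_0) = 0x4E11
s_2 = Round(s_1, k_1) = 0x1104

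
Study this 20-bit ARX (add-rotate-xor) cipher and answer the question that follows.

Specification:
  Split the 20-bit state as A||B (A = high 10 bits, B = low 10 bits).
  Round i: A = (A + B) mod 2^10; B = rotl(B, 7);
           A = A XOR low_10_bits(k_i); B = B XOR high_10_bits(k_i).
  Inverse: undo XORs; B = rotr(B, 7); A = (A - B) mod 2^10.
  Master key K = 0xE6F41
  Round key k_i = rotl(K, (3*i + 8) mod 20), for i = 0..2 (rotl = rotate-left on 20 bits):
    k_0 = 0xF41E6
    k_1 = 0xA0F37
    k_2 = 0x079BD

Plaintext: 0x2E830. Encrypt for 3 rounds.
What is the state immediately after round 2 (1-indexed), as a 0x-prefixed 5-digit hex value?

0xF55F9

s_0 = plaintext = 0x2E830
s_1 = Round(s_0, k_0) = 0x433D6
s_2 = Round(s_1, k_1) = 0xF55F9
s_3 = Round(s_2, k_2) = 0x1CCA1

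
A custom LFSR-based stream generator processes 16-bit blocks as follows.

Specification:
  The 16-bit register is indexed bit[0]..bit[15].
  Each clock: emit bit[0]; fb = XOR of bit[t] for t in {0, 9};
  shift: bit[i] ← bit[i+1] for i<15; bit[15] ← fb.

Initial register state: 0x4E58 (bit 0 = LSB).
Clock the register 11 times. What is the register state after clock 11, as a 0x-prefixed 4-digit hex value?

0x3FE9

reg_0 = 0x4E58
clock 1: out=0, reg = 0xA72C
clock 2: out=0, reg = 0xD396
clock 3: out=0, reg = 0xE9CB
clock 4: out=1, reg = 0xF4E5
clock 5: out=1, reg = 0xFA72
clock 6: out=0, reg = 0xFD39
clock 7: out=1, reg = 0xFE9C
clock 8: out=0, reg = 0xFF4E
clock 9: out=0, reg = 0xFFA7
clock 10: out=1, reg = 0x7FD3
clock 11: out=1, reg = 0x3FE9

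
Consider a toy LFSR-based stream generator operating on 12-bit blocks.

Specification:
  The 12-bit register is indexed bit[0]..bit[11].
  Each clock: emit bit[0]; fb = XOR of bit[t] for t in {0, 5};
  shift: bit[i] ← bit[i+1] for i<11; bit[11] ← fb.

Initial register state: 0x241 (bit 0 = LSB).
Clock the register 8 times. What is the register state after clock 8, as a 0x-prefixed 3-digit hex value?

0xD32

reg_0 = 0x241
clock 1: out=1, reg = 0x920
clock 2: out=0, reg = 0xC90
clock 3: out=0, reg = 0x648
clock 4: out=0, reg = 0x324
clock 5: out=0, reg = 0x992
clock 6: out=0, reg = 0x4C9
clock 7: out=1, reg = 0xA64
clock 8: out=0, reg = 0xD32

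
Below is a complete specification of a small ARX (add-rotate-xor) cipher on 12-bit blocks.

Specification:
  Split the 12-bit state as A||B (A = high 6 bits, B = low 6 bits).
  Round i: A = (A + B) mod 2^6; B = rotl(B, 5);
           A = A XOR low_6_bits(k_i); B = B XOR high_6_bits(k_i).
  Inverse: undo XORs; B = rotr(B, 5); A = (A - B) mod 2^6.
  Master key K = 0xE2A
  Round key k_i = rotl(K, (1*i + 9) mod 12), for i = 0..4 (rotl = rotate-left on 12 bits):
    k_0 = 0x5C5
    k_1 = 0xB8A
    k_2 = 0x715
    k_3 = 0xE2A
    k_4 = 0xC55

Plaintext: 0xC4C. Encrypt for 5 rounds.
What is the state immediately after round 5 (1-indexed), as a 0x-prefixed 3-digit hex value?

0xF5A

s_0 = plaintext = 0xC4C
s_1 = Round(s_0, k_0) = 0xE11
s_2 = Round(s_1, k_1) = 0x0C6
s_3 = Round(s_2, k_2) = 0x71F
s_4 = Round(s_3, k_3) = 0x457
s_5 = Round(s_4, k_4) = 0xF5A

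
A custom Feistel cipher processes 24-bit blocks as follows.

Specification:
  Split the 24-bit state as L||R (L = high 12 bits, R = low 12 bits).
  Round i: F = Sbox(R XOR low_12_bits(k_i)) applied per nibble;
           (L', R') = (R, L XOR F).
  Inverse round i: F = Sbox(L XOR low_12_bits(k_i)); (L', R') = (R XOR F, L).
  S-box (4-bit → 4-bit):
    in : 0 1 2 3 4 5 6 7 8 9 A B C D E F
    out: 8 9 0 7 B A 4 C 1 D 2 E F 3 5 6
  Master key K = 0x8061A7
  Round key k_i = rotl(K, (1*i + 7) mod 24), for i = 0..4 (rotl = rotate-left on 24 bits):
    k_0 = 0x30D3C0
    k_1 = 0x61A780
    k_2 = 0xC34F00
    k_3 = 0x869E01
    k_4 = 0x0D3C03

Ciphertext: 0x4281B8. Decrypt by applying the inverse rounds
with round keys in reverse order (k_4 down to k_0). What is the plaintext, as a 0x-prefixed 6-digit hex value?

s_0 = ciphertext = 0x4281B8
s_1 = InvRound(s_0, k_4) = 0x0B6428
s_2 = InvRound(s_1, k_3) = 0x1C40B6
s_3 = InvRound(s_2, k_2) = 0x54D1C4
s_4 = InvRound(s_3, k_1) = 0x13754D
s_5 = InvRound(s_4, k_0) = 0x521137

0x521137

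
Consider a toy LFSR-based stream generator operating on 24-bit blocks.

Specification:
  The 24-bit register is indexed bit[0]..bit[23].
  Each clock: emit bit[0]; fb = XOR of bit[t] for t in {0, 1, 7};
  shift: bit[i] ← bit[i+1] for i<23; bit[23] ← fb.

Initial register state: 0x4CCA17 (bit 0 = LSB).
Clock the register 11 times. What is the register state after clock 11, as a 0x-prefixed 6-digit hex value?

reg_0 = 0x4CCA17
clock 1: out=1, reg = 0x26650B
clock 2: out=1, reg = 0x133285
clock 3: out=1, reg = 0x099942
clock 4: out=0, reg = 0x84CCA1
clock 5: out=1, reg = 0x426650
clock 6: out=0, reg = 0x213328
clock 7: out=0, reg = 0x109994
clock 8: out=0, reg = 0x884CCA
clock 9: out=0, reg = 0x442665
clock 10: out=1, reg = 0xA21332
clock 11: out=0, reg = 0xD10999

0xD10999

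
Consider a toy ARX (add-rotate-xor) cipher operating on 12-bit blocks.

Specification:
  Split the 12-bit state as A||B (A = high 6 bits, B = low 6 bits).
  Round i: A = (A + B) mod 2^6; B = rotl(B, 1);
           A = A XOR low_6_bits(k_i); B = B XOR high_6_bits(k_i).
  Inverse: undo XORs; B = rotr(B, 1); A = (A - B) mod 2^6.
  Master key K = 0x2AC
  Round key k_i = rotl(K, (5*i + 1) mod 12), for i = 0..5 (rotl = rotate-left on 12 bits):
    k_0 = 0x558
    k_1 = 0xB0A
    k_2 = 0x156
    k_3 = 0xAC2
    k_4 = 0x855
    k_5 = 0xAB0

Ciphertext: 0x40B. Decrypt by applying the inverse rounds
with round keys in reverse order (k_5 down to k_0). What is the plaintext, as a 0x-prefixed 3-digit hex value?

0x005

s_0 = ciphertext = 0x40B
s_1 = InvRound(s_0, k_5) = 0xC30
s_2 = InvRound(s_1, k_4) = 0xF68
s_3 = InvRound(s_2, k_3) = 0x7A1
s_4 = InvRound(s_3, k_2) = 0xD92
s_5 = InvRound(s_4, k_1) = 0x75F
s_6 = InvRound(s_5, k_0) = 0x005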